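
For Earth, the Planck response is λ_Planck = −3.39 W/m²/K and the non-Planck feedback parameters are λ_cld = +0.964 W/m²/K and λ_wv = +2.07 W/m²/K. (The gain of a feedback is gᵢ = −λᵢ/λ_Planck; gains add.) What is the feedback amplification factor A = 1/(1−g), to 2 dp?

Convert to gains: g_cld = 0.964/3.39 = 0.2844; g_wv = 2.07/3.39 = 0.6106.
Total gain g = 0.895.
A = 1/(1 − 0.895) = 9.52.

9.52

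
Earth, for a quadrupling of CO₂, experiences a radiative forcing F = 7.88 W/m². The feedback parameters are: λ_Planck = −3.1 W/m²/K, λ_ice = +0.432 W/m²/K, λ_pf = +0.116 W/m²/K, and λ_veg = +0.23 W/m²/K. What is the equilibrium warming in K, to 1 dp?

Net feedback parameter λ = (−3.1) + (+0.432) + (+0.116) + (+0.23) = -2.322 W/m²/K.
ΔT = −F/λ = −7.88/(-2.322) = 3.4 K.

3.4 K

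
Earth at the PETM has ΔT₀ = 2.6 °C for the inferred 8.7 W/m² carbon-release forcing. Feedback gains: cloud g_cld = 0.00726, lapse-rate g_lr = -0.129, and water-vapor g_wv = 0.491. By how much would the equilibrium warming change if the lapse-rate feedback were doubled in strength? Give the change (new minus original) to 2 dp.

-0.70 °C

Original: g = 0.36926, ΔT = 2.6/(1−0.36926) = 4.1221 °C.
With doubled lapse-rate: g' = 0.24026, ΔT' = 2.6/(1−0.24026) = 3.4222 °C.
Change = 3.4222 − 4.1221 = -0.70 °C.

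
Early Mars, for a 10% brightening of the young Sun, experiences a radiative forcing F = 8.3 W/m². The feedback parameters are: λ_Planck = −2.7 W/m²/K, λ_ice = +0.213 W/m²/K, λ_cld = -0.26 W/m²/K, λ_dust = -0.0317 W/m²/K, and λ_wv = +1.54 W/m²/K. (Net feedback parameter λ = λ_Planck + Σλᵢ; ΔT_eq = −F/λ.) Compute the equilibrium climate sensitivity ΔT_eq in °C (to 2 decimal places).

Net feedback parameter λ = (−2.7) + (+0.213) + (-0.26) + (-0.0317) + (+1.54) = -1.2387 W/m²/K.
ΔT = −F/λ = −8.3/(-1.2387) = 6.70 °C.

6.70 °C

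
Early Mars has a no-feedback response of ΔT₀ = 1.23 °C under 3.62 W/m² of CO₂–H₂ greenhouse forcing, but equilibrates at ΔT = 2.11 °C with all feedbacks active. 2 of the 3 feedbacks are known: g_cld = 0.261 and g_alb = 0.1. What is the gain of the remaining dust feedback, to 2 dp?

Amplification A = ΔT/ΔT₀ = 2.11/1.23 = 1.715.
Total gain g = 1 − 1/A = 1 − 1/1.715 = 0.4169.
Known gains sum to 0.261 + 0.1 = 0.361.
g_dust = 0.4169 − 0.361 = 0.06.

0.06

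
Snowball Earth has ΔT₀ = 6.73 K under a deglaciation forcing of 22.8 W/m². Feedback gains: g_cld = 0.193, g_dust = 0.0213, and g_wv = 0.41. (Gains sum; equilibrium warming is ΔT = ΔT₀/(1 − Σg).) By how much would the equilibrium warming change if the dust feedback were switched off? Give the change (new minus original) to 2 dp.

Original: g = 0.6243, ΔT = 6.73/(1−0.6243) = 17.9132 K.
Without dust: g' = 0.603, ΔT' = 6.73/(1−0.603) = 16.9521 K.
Change = 16.9521 − 17.9132 = -0.96 K.

-0.96 K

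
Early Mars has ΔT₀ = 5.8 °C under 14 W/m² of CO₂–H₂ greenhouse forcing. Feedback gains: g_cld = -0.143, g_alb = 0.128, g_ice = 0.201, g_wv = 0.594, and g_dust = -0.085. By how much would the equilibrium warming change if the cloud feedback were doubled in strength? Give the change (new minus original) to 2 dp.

Original: g = 0.695, ΔT = 5.8/(1−0.695) = 19.0164 °C.
With doubled cloud: g' = 0.552, ΔT' = 5.8/(1−0.552) = 12.9464 °C.
Change = 12.9464 − 19.0164 = -6.07 °C.

-6.07 °C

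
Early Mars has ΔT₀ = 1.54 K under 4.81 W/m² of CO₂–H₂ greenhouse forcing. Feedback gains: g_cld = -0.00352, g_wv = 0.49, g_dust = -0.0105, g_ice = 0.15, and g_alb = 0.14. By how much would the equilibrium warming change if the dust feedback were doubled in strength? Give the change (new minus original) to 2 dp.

-0.28 K

Original: g = 0.76598, ΔT = 1.54/(1−0.76598) = 6.5806 K.
With doubled dust: g' = 0.75548, ΔT' = 1.54/(1−0.75548) = 6.2981 K.
Change = 6.2981 − 6.5806 = -0.28 K.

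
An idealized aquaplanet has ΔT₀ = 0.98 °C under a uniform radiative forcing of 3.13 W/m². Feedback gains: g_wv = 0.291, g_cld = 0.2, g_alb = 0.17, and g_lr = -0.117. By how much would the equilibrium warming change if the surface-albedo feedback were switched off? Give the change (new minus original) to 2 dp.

-0.58 °C

Original: g = 0.544, ΔT = 0.98/(1−0.544) = 2.1491 °C.
Without surface-albedo: g' = 0.374, ΔT' = 0.98/(1−0.374) = 1.5655 °C.
Change = 1.5655 − 2.1491 = -0.58 °C.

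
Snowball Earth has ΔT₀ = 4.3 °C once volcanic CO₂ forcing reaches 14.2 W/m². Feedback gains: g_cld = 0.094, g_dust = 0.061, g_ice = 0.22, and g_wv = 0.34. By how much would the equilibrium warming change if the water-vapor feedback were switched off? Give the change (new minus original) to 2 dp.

Original: g = 0.715, ΔT = 4.3/(1−0.715) = 15.0877 °C.
Without water-vapor: g' = 0.375, ΔT' = 4.3/(1−0.375) = 6.8800 °C.
Change = 6.8800 − 15.0877 = -8.21 °C.

-8.21 °C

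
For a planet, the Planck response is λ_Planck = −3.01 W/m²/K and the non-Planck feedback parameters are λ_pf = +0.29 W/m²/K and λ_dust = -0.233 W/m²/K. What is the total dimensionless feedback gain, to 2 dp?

Convert to gains: g_pf = 0.29/3.01 = 0.09635; g_dust = -0.233/3.01 = -0.07741.
Total gain g = 0.01894.

0.02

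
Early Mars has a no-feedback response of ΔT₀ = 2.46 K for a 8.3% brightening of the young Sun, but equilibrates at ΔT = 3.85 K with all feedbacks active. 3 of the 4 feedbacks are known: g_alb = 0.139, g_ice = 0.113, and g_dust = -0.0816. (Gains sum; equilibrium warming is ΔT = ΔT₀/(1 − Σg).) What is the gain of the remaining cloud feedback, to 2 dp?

Amplification A = ΔT/ΔT₀ = 3.85/2.46 = 1.565.
Total gain g = 1 − 1/A = 1 − 1/1.565 = 0.361.
Known gains sum to 0.139 + 0.113 − 0.0816 = 0.1704.
g_cld = 0.361 − 0.1704 = 0.19.

0.19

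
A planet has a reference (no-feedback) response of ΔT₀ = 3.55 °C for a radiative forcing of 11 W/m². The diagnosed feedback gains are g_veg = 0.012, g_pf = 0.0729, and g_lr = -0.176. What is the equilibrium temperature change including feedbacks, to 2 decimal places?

Total gain g = 0.012 + 0.0729 − 0.176 = -0.0911.
Amplification A = 1/(1 + 0.0911) = 0.9165.
ΔT = 3.55 × 0.9165 = 3.25 °C.

3.25 °C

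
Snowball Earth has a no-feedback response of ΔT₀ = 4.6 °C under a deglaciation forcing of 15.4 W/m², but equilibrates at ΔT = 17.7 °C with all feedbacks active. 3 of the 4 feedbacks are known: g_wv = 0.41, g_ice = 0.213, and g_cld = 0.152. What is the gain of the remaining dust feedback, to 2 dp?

-0.03

Amplification A = ΔT/ΔT₀ = 17.7/4.6 = 3.848.
Total gain g = 1 − 1/A = 1 − 1/3.848 = 0.7401.
Known gains sum to 0.41 + 0.213 + 0.152 = 0.775.
g_dust = 0.7401 − 0.775 = -0.03.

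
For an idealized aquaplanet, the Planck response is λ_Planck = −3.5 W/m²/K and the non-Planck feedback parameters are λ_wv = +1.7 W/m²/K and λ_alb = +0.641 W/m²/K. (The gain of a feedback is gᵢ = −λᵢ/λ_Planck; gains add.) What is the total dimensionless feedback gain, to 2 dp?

0.67

Convert to gains: g_wv = 1.7/3.5 = 0.4857; g_alb = 0.641/3.5 = 0.1831.
Total gain g = 0.6688.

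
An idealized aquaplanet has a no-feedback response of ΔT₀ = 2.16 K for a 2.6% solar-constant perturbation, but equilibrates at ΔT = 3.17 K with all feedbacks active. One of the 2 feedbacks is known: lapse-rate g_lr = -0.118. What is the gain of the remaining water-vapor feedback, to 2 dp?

Amplification A = ΔT/ΔT₀ = 3.17/2.16 = 1.468.
Total gain g = 1 − 1/A = 1 − 1/1.468 = 0.3188.
The known gain is -0.118.
g_wv = 0.3188 + 0.118 = 0.44.

0.44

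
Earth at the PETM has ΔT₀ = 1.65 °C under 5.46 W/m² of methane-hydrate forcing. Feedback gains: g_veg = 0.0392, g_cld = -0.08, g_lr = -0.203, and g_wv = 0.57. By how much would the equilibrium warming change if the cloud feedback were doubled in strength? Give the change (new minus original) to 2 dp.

-0.26 °C

Original: g = 0.3262, ΔT = 1.65/(1−0.3262) = 2.4488 °C.
With doubled cloud: g' = 0.2462, ΔT' = 1.65/(1−0.2462) = 2.1889 °C.
Change = 2.1889 − 2.4488 = -0.26 °C.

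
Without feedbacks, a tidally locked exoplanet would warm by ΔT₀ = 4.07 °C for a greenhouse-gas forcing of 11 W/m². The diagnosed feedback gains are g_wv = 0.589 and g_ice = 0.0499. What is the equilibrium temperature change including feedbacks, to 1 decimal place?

11.3 °C

Total gain g = 0.589 + 0.0499 = 0.6389.
Amplification A = 1/(1 − 0.6389) = 2.769.
ΔT = 4.07 × 2.769 = 11.3 °C.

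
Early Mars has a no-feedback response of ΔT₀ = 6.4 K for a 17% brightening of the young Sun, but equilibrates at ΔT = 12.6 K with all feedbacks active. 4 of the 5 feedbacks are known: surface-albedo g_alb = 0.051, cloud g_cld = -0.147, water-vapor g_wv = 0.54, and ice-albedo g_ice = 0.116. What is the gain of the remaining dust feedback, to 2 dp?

-0.07

Amplification A = ΔT/ΔT₀ = 12.6/6.4 = 1.969.
Total gain g = 1 − 1/A = 1 − 1/1.969 = 0.4921.
Known gains sum to 0.051 − 0.147 + 0.54 + 0.116 = 0.56.
g_dust = 0.4921 − 0.56 = -0.07.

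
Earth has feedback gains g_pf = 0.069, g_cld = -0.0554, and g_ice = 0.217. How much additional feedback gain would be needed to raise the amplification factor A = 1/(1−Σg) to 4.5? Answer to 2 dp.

0.55

Current total gain = 0.2306.
Target gain for A = 4.5: g* = 1 − 1/4.5 = 0.7778.
Additional gain needed = 0.7778 − 0.2306 = 0.55.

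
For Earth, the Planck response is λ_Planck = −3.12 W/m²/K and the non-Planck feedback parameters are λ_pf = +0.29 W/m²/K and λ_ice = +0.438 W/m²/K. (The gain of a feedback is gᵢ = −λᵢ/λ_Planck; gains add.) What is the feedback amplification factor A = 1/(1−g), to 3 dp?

Convert to gains: g_pf = 0.29/3.12 = 0.09295; g_ice = 0.438/3.12 = 0.1404.
Total gain g = 0.23335.
A = 1/(1 − 0.23335) = 1.304.

1.304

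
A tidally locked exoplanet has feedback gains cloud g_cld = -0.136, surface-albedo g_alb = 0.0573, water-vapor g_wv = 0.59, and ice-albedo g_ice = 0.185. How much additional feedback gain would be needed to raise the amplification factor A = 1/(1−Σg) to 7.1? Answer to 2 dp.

Current total gain = 0.6963.
Target gain for A = 7.1: g* = 1 − 1/7.1 = 0.8592.
Additional gain needed = 0.8592 − 0.6963 = 0.16.

0.16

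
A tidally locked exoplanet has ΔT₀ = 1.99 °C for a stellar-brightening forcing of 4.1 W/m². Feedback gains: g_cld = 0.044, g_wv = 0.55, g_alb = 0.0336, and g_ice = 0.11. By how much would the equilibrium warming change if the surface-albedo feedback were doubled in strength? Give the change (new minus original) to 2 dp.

1.11 °C

Original: g = 0.7376, ΔT = 1.99/(1−0.7376) = 7.5838 °C.
With doubled surface-albedo: g' = 0.7712, ΔT' = 1.99/(1−0.7712) = 8.6976 °C.
Change = 8.6976 − 7.5838 = 1.11 °C.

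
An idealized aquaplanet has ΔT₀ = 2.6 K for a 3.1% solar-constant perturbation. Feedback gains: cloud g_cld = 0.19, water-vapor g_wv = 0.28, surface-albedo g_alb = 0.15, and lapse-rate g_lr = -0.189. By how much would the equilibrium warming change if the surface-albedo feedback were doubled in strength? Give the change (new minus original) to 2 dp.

Original: g = 0.431, ΔT = 2.6/(1−0.431) = 4.5694 K.
With doubled surface-albedo: g' = 0.581, ΔT' = 2.6/(1−0.581) = 6.2053 K.
Change = 6.2053 − 4.5694 = 1.64 K.

1.64 K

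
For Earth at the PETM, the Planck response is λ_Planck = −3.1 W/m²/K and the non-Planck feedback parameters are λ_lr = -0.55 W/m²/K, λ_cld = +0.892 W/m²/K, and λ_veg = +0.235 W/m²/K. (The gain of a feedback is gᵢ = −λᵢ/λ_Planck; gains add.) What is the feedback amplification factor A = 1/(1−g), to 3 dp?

Convert to gains: g_lr = -0.55/3.1 = -0.1774; g_cld = 0.892/3.1 = 0.2877; g_veg = 0.235/3.1 = 0.07581.
Total gain g = 0.18611.
A = 1/(1 − 0.18611) = 1.229.

1.229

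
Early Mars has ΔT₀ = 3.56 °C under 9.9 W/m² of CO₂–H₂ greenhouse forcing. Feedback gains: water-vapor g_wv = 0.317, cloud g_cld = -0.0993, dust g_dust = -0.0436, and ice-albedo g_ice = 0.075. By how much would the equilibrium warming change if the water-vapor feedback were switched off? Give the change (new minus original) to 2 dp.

Original: g = 0.2491, ΔT = 3.56/(1−0.2491) = 4.7410 °C.
Without water-vapor: g' = -0.0679, ΔT' = 3.56/(1+0.0679) = 3.3336 °C.
Change = 3.3336 − 4.7410 = -1.41 °C.

-1.41 °C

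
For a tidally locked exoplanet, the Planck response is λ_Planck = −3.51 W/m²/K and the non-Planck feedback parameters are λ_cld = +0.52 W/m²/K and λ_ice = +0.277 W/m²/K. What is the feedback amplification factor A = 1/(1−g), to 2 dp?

Convert to gains: g_cld = 0.52/3.51 = 0.1481; g_ice = 0.277/3.51 = 0.07892.
Total gain g = 0.22702.
A = 1/(1 − 0.22702) = 1.29.

1.29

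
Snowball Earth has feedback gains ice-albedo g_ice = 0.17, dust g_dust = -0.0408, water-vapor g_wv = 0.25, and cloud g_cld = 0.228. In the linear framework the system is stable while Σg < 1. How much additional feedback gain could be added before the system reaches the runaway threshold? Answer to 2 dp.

0.39

Current total gain = 0.17 − 0.0408 + 0.25 + 0.228 = 0.6072.
Margin to runaway = 1 − 0.6072 = 0.39.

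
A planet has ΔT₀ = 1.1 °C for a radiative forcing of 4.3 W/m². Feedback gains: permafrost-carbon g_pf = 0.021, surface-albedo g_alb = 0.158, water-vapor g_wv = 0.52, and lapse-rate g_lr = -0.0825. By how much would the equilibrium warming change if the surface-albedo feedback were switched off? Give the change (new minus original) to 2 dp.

-0.84 °C

Original: g = 0.6165, ΔT = 1.1/(1−0.6165) = 2.8683 °C.
Without surface-albedo: g' = 0.4585, ΔT' = 1.1/(1−0.4585) = 2.0314 °C.
Change = 2.0314 − 2.8683 = -0.84 °C.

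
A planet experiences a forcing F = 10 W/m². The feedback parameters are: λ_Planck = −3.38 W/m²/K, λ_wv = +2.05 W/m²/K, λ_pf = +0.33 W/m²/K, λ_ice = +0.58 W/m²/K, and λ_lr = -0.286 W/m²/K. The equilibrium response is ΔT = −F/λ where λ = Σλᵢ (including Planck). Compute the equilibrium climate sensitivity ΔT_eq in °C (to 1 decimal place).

14.2 °C

Net feedback parameter λ = (−3.38) + (+2.05) + (+0.33) + (+0.58) + (-0.286) = -0.706 W/m²/K.
ΔT = −F/λ = −10/(-0.706) = 14.2 °C.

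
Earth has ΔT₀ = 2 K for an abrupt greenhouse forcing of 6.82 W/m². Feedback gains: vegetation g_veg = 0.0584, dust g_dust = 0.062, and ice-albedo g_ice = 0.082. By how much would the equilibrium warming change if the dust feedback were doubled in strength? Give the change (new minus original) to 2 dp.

Original: g = 0.2024, ΔT = 2/(1−0.2024) = 2.5075 K.
With doubled dust: g' = 0.2644, ΔT' = 2/(1−0.2644) = 2.7189 K.
Change = 2.7189 − 2.5075 = 0.21 K.

0.21 K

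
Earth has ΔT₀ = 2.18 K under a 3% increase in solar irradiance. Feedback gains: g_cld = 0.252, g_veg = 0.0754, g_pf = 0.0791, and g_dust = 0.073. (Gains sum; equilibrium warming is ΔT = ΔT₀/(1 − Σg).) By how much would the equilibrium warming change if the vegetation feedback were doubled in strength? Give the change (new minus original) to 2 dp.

0.71 K

Original: g = 0.4795, ΔT = 2.18/(1−0.4795) = 4.1883 K.
With doubled vegetation: g' = 0.5549, ΔT' = 2.18/(1−0.5549) = 4.8978 K.
Change = 4.8978 − 4.1883 = 0.71 K.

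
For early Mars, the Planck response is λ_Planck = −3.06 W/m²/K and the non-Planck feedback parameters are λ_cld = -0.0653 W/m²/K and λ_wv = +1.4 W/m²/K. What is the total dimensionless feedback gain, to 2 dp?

0.44

Convert to gains: g_cld = -0.0653/3.06 = -0.02134; g_wv = 1.4/3.06 = 0.4575.
Total gain g = 0.43616.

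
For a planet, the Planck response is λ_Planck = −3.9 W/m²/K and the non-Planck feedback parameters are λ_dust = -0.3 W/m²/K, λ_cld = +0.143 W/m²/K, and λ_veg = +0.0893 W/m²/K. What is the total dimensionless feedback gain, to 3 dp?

-0.017

Convert to gains: g_dust = -0.3/3.9 = -0.07692; g_cld = 0.143/3.9 = 0.03667; g_veg = 0.0893/3.9 = 0.0229.
Total gain g = -0.01735.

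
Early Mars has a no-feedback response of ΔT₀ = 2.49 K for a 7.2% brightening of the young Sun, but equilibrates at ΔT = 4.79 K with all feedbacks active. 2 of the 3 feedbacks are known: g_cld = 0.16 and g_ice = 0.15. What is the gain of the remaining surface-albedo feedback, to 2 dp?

Amplification A = ΔT/ΔT₀ = 4.79/2.49 = 1.924.
Total gain g = 1 − 1/A = 1 − 1/1.924 = 0.4802.
Known gains sum to 0.16 + 0.15 = 0.31.
g_alb = 0.4802 − 0.31 = 0.17.

0.17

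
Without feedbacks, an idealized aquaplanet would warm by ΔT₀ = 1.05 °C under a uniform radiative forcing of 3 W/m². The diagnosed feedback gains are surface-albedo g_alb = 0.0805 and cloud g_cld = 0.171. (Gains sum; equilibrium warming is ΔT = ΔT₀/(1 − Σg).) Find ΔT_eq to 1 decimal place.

Total gain g = 0.0805 + 0.171 = 0.2515.
Amplification A = 1/(1 − 0.2515) = 1.336.
ΔT = 1.05 × 1.336 = 1.4 °C.

1.4 °C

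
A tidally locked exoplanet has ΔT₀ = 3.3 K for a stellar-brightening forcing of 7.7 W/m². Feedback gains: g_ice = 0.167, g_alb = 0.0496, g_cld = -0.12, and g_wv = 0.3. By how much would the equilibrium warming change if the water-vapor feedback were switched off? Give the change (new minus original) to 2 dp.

-1.82 K

Original: g = 0.3966, ΔT = 3.3/(1−0.3966) = 5.4690 K.
Without water-vapor: g' = 0.0966, ΔT' = 3.3/(1−0.0966) = 3.6529 K.
Change = 3.6529 − 5.4690 = -1.82 K.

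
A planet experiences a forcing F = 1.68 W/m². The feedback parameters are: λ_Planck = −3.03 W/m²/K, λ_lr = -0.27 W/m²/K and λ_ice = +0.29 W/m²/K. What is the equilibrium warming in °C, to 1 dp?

0.6 °C

Net feedback parameter λ = (−3.03) + (-0.27) + (+0.29) = -3.01 W/m²/K.
ΔT = −F/λ = −1.68/(-3.01) = 0.6 °C.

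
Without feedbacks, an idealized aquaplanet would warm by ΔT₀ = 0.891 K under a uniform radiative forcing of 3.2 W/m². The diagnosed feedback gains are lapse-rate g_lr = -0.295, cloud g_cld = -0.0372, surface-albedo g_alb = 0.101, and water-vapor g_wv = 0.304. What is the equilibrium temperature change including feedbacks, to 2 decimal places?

0.96 K

Total gain g = -0.295 − 0.0372 + 0.101 + 0.304 = 0.0728.
Amplification A = 1/(1 − 0.0728) = 1.079.
ΔT = 0.891 × 1.079 = 0.96 K.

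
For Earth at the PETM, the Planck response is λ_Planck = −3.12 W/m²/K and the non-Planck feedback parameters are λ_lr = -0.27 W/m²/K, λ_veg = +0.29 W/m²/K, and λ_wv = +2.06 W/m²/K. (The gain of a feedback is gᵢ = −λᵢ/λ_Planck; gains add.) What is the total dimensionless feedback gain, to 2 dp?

0.67

Convert to gains: g_lr = -0.27/3.12 = -0.08654; g_veg = 0.29/3.12 = 0.09295; g_wv = 2.06/3.12 = 0.6603.
Total gain g = 0.66671.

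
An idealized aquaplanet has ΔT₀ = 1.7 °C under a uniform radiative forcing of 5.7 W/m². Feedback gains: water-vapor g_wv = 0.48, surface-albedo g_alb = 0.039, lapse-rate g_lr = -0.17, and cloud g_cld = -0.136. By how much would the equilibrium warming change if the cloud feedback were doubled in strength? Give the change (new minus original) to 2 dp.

Original: g = 0.213, ΔT = 1.7/(1−0.213) = 2.1601 °C.
With doubled cloud: g' = 0.077, ΔT' = 1.7/(1−0.077) = 1.8418 °C.
Change = 1.8418 − 2.1601 = -0.32 °C.

-0.32 °C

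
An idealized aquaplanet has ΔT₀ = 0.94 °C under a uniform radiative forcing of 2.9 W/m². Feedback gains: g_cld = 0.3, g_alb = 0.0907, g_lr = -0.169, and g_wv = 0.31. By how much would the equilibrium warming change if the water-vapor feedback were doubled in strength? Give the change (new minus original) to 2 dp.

3.93 °C

Original: g = 0.5317, ΔT = 0.94/(1−0.5317) = 2.0073 °C.
With doubled water-vapor: g' = 0.8417, ΔT' = 0.94/(1−0.8417) = 5.9381 °C.
Change = 5.9381 − 2.0073 = 3.93 °C.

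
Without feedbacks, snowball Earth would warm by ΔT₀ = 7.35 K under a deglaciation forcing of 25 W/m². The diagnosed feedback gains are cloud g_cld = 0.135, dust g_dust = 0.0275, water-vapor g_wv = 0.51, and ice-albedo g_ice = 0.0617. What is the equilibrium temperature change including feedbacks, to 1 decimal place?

Total gain g = 0.135 + 0.0275 + 0.51 + 0.0617 = 0.7342.
Amplification A = 1/(1 − 0.7342) = 3.762.
ΔT = 7.35 × 3.762 = 27.7 K.

27.7 K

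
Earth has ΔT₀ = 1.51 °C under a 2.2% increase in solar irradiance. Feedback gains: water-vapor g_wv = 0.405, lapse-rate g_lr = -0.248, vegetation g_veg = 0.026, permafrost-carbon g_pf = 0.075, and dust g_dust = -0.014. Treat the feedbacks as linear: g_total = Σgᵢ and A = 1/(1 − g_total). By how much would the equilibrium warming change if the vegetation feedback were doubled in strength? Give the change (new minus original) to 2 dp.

Original: g = 0.244, ΔT = 1.51/(1−0.244) = 1.9974 °C.
With doubled vegetation: g' = 0.27, ΔT' = 1.51/(1−0.27) = 2.0685 °C.
Change = 2.0685 − 1.9974 = 0.07 °C.

0.07 °C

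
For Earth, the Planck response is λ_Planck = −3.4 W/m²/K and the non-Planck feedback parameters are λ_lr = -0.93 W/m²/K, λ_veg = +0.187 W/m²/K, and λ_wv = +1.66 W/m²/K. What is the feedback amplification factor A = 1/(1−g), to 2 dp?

1.37

Convert to gains: g_lr = -0.93/3.4 = -0.2735; g_veg = 0.187/3.4 = 0.055; g_wv = 1.66/3.4 = 0.4882.
Total gain g = 0.2697.
A = 1/(1 − 0.2697) = 1.37.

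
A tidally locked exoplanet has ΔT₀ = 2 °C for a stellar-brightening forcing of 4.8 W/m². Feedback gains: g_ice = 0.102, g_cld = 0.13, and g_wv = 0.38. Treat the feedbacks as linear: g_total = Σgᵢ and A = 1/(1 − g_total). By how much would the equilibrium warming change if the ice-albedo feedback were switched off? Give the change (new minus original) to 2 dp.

-1.07 °C

Original: g = 0.612, ΔT = 2/(1−0.612) = 5.1546 °C.
Without ice-albedo: g' = 0.51, ΔT' = 2/(1−0.51) = 4.0816 °C.
Change = 4.0816 − 5.1546 = -1.07 °C.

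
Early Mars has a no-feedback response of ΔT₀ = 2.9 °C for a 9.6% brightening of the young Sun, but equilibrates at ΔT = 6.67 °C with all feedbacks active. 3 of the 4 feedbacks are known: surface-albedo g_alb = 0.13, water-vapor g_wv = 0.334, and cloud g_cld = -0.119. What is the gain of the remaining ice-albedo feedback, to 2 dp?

0.22

Amplification A = ΔT/ΔT₀ = 6.67/2.9 = 2.3.
Total gain g = 1 − 1/A = 1 − 1/2.3 = 0.5652.
Known gains sum to 0.13 + 0.334 − 0.119 = 0.345.
g_ice = 0.5652 − 0.345 = 0.22.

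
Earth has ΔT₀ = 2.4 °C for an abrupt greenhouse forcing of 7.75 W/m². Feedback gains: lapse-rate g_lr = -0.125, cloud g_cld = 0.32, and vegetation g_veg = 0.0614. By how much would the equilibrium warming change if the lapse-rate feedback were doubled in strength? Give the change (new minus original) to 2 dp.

-0.46 °C

Original: g = 0.2564, ΔT = 2.4/(1−0.2564) = 3.2275 °C.
With doubled lapse-rate: g' = 0.1314, ΔT' = 2.4/(1−0.1314) = 2.7631 °C.
Change = 2.7631 − 3.2275 = -0.46 °C.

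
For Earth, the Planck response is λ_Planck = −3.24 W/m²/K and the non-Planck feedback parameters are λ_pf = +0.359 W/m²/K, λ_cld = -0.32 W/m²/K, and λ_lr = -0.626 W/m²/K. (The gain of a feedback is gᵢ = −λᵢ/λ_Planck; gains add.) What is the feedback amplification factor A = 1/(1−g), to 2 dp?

0.85

Convert to gains: g_pf = 0.359/3.24 = 0.1108; g_cld = -0.32/3.24 = -0.09877; g_lr = -0.626/3.24 = -0.1932.
Total gain g = -0.18117.
A = 1/(1 + 0.18117) = 0.85.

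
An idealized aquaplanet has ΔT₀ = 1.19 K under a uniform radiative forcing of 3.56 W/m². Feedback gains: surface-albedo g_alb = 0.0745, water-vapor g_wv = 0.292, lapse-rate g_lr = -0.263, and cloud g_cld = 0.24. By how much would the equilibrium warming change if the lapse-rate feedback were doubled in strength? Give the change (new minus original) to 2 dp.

-0.52 K

Original: g = 0.3435, ΔT = 1.19/(1−0.3435) = 1.8126 K.
With doubled lapse-rate: g' = 0.0805, ΔT' = 1.19/(1−0.0805) = 1.2942 K.
Change = 1.2942 − 1.8126 = -0.52 K.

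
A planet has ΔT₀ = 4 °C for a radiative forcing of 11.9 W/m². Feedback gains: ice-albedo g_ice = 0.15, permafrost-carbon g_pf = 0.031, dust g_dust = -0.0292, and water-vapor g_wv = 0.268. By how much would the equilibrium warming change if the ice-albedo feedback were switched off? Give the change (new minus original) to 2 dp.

-1.42 °C

Original: g = 0.4198, ΔT = 4/(1−0.4198) = 6.8942 °C.
Without ice-albedo: g' = 0.2698, ΔT' = 4/(1−0.2698) = 5.4780 °C.
Change = 5.4780 − 6.8942 = -1.42 °C.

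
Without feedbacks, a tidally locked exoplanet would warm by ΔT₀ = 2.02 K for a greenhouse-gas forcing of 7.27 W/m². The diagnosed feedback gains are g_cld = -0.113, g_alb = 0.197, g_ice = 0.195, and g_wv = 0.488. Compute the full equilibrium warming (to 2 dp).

8.67 K

Total gain g = -0.113 + 0.197 + 0.195 + 0.488 = 0.767.
Amplification A = 1/(1 − 0.767) = 4.292.
ΔT = 2.02 × 4.292 = 8.67 K.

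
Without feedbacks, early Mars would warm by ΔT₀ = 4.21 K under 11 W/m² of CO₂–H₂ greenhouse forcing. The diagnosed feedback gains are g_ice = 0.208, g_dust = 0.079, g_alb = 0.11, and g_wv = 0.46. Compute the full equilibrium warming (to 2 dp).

29.44 K

Total gain g = 0.208 + 0.079 + 0.11 + 0.46 = 0.857.
Amplification A = 1/(1 − 0.857) = 6.993.
ΔT = 4.21 × 6.993 = 29.44 K.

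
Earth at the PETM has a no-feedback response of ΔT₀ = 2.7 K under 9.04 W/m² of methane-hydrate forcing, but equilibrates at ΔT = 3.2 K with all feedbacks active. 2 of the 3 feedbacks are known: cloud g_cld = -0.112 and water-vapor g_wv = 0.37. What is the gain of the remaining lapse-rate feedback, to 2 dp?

-0.10

Amplification A = ΔT/ΔT₀ = 3.2/2.7 = 1.185.
Total gain g = 1 − 1/A = 1 − 1/1.185 = 0.1561.
Known gains sum to -0.112 + 0.37 = 0.258.
g_lr = 0.1561 − 0.258 = -0.10.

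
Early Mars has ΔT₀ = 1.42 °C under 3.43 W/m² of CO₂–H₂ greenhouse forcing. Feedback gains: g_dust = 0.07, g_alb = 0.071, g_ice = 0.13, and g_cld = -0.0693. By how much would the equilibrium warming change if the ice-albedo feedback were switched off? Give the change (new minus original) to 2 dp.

-0.25 °C

Original: g = 0.2017, ΔT = 1.42/(1−0.2017) = 1.7788 °C.
Without ice-albedo: g' = 0.0717, ΔT' = 1.42/(1−0.0717) = 1.5297 °C.
Change = 1.5297 − 1.7788 = -0.25 °C.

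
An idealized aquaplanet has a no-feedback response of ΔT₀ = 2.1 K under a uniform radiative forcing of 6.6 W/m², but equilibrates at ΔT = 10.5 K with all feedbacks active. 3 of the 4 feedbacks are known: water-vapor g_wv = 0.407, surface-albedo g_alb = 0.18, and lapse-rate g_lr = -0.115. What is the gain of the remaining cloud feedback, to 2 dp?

0.33

Amplification A = ΔT/ΔT₀ = 10.5/2.1 = 5.
Total gain g = 1 − 1/A = 1 − 1/5 = 0.8.
Known gains sum to 0.407 + 0.18 − 0.115 = 0.472.
g_cld = 0.8 − 0.472 = 0.33.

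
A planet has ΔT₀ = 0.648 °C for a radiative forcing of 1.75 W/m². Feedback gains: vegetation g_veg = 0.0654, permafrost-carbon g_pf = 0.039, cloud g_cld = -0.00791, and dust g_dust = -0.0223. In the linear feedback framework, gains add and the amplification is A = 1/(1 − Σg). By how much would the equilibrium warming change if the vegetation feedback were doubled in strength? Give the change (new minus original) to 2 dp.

Original: g = 0.07419, ΔT = 0.648/(1−0.07419) = 0.6999 °C.
With doubled vegetation: g' = 0.13959, ΔT' = 0.648/(1−0.13959) = 0.7531 °C.
Change = 0.7531 − 0.6999 = 0.05 °C.

0.05 °C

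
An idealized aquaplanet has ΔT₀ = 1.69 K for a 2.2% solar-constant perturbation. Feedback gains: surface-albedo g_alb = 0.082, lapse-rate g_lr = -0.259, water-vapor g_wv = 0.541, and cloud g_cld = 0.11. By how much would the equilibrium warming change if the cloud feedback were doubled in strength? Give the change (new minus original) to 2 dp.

Original: g = 0.474, ΔT = 1.69/(1−0.474) = 3.2129 K.
With doubled cloud: g' = 0.584, ΔT' = 1.69/(1−0.584) = 4.0625 K.
Change = 4.0625 − 3.2129 = 0.85 K.

0.85 K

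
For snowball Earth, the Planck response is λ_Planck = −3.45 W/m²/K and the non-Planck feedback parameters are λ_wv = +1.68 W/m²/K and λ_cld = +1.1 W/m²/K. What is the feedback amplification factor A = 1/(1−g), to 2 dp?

Convert to gains: g_wv = 1.68/3.45 = 0.487; g_cld = 1.1/3.45 = 0.3188.
Total gain g = 0.8058.
A = 1/(1 − 0.8058) = 5.15.

5.15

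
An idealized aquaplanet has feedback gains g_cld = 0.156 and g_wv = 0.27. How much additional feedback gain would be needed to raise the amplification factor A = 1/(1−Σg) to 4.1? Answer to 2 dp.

0.33

Current total gain = 0.426.
Target gain for A = 4.1: g* = 1 − 1/4.1 = 0.7561.
Additional gain needed = 0.7561 − 0.426 = 0.33.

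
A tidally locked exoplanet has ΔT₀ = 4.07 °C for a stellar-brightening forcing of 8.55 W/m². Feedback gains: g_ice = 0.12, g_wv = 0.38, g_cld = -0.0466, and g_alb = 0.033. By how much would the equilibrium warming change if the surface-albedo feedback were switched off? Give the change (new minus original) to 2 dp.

Original: g = 0.4864, ΔT = 4.07/(1−0.4864) = 7.9245 °C.
Without surface-albedo: g' = 0.4534, ΔT' = 4.07/(1−0.4534) = 7.4460 °C.
Change = 7.4460 − 7.9245 = -0.48 °C.

-0.48 °C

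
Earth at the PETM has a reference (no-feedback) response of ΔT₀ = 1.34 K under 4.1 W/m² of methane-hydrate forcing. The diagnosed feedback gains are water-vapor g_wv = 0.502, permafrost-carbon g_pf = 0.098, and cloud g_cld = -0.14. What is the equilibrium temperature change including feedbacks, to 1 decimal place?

2.5 K

Total gain g = 0.502 + 0.098 − 0.14 = 0.46.
Amplification A = 1/(1 − 0.46) = 1.852.
ΔT = 1.34 × 1.852 = 2.5 K.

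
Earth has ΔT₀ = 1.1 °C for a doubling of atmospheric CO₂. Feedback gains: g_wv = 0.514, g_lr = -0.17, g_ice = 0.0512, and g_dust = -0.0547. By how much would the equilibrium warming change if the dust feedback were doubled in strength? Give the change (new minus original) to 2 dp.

Original: g = 0.3405, ΔT = 1.1/(1−0.3405) = 1.6679 °C.
With doubled dust: g' = 0.2858, ΔT' = 1.1/(1−0.2858) = 1.5402 °C.
Change = 1.5402 − 1.6679 = -0.13 °C.

-0.13 °C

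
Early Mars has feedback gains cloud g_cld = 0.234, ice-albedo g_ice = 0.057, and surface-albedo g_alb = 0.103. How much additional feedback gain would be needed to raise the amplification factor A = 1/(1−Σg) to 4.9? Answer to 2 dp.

0.40

Current total gain = 0.394.
Target gain for A = 4.9: g* = 1 − 1/4.9 = 0.7959.
Additional gain needed = 0.7959 − 0.394 = 0.40.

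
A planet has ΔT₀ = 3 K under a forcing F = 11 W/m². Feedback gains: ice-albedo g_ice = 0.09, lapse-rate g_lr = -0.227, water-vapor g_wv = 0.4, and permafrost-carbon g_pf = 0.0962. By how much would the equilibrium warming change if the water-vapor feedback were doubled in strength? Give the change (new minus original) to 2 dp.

7.78 K

Original: g = 0.3592, ΔT = 3/(1−0.3592) = 4.6816 K.
With doubled water-vapor: g' = 0.7592, ΔT' = 3/(1−0.7592) = 12.4585 K.
Change = 12.4585 − 4.6816 = 7.78 K.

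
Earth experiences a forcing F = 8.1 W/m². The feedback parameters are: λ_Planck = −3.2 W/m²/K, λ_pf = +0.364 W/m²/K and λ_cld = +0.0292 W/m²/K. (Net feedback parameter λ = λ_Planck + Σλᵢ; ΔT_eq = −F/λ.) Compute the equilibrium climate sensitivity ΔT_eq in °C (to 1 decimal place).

Net feedback parameter λ = (−3.2) + (+0.364) + (+0.0292) = -2.8068 W/m²/K.
ΔT = −F/λ = −8.1/(-2.8068) = 2.9 °C.

2.9 °C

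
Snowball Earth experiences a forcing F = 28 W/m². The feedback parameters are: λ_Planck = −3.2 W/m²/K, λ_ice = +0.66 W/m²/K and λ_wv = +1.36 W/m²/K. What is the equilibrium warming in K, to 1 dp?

Net feedback parameter λ = (−3.2) + (+0.66) + (+1.36) = -1.18 W/m²/K.
ΔT = −F/λ = −28/(-1.18) = 23.7 K.

23.7 K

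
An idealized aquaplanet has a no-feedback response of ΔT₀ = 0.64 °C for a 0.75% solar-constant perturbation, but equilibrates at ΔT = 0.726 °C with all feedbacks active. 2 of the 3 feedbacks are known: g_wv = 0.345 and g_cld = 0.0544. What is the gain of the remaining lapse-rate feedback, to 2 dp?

Amplification A = ΔT/ΔT₀ = 0.726/0.64 = 1.134.
Total gain g = 1 − 1/A = 1 − 1/1.134 = 0.1182.
Known gains sum to 0.345 + 0.0544 = 0.3994.
g_lr = 0.1182 − 0.3994 = -0.28.

-0.28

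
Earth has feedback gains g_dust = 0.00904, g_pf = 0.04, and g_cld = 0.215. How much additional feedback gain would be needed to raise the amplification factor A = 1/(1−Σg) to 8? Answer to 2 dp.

0.61

Current total gain = 0.26404.
Target gain for A = 8: g* = 1 − 1/8 = 0.875.
Additional gain needed = 0.875 − 0.26404 = 0.61.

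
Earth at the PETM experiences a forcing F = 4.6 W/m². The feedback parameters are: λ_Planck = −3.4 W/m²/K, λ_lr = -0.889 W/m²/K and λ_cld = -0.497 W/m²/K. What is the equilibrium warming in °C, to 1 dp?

Net feedback parameter λ = (−3.4) + (-0.889) + (-0.497) = -4.786 W/m²/K.
ΔT = −F/λ = −4.6/(-4.786) = 1.0 °C.

1.0 °C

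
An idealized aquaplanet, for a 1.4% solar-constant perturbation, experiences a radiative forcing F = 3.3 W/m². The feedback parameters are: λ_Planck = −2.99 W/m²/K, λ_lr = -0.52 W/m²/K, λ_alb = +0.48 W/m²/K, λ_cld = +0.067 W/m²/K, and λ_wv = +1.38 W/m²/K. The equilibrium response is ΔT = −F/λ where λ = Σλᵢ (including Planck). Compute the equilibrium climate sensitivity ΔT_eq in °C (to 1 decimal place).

Net feedback parameter λ = (−2.99) + (-0.52) + (+0.48) + (+0.067) + (+1.38) = -1.583 W/m²/K.
ΔT = −F/λ = −3.3/(-1.583) = 2.1 °C.

2.1 °C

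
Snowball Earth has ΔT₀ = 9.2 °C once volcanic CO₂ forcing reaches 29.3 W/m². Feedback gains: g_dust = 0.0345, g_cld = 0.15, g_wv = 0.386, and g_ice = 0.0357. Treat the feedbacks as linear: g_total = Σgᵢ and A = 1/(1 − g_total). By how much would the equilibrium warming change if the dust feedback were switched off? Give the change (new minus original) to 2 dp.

Original: g = 0.6062, ΔT = 9.2/(1−0.6062) = 23.3621 °C.
Without dust: g' = 0.5717, ΔT' = 9.2/(1−0.5717) = 21.4803 °C.
Change = 21.4803 − 23.3621 = -1.88 °C.

-1.88 °C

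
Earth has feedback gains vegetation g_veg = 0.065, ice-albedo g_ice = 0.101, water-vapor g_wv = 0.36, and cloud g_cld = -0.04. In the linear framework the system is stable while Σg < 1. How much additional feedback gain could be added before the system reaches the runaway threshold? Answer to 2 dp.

Current total gain = 0.065 + 0.101 + 0.36 − 0.04 = 0.486.
Margin to runaway = 1 − 0.486 = 0.51.

0.51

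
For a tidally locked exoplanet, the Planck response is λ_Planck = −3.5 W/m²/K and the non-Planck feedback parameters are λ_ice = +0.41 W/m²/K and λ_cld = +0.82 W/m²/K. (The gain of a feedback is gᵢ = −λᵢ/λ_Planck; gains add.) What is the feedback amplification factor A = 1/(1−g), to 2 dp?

1.54

Convert to gains: g_ice = 0.41/3.5 = 0.1171; g_cld = 0.82/3.5 = 0.2343.
Total gain g = 0.3514.
A = 1/(1 − 0.3514) = 1.54.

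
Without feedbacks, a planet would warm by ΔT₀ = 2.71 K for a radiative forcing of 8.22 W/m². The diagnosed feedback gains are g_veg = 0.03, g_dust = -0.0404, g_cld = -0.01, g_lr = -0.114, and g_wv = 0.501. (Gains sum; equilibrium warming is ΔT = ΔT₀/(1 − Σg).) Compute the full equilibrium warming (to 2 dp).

Total gain g = 0.03 − 0.0404 − 0.01 − 0.114 + 0.501 = 0.3666.
Amplification A = 1/(1 − 0.3666) = 1.579.
ΔT = 2.71 × 1.579 = 4.28 K.

4.28 K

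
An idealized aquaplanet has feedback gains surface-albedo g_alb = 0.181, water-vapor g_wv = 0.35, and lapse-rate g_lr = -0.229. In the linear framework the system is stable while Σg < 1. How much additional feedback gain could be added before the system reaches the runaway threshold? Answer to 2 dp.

Current total gain = 0.181 + 0.35 − 0.229 = 0.302.
Margin to runaway = 1 − 0.302 = 0.70.

0.70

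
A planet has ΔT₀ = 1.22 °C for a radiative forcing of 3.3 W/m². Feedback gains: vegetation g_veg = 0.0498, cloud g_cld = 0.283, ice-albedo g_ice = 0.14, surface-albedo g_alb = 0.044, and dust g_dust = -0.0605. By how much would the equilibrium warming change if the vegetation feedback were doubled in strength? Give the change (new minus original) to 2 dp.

0.23 °C

Original: g = 0.4563, ΔT = 1.22/(1−0.4563) = 2.2439 °C.
With doubled vegetation: g' = 0.5061, ΔT' = 1.22/(1−0.5061) = 2.4701 °C.
Change = 2.4701 − 2.2439 = 0.23 °C.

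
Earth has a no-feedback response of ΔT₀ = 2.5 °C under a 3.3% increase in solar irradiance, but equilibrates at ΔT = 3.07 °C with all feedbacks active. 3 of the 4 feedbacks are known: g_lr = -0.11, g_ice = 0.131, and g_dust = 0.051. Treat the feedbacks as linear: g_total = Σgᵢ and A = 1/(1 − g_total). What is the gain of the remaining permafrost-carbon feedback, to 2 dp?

0.11

Amplification A = ΔT/ΔT₀ = 3.07/2.5 = 1.228.
Total gain g = 1 − 1/A = 1 − 1/1.228 = 0.1857.
Known gains sum to -0.11 + 0.131 + 0.051 = 0.072.
g_pf = 0.1857 − 0.072 = 0.11.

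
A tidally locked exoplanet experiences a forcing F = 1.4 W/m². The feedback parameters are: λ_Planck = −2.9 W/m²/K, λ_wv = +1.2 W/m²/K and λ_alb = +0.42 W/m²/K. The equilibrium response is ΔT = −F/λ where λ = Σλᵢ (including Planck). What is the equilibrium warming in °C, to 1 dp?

1.1 °C

Net feedback parameter λ = (−2.9) + (+1.2) + (+0.42) = -1.28 W/m²/K.
ΔT = −F/λ = −1.4/(-1.28) = 1.1 °C.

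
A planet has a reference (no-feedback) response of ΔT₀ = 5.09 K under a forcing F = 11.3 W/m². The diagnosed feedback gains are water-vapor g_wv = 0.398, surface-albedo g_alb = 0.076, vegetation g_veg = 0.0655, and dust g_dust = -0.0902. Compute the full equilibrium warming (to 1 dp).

9.2 K

Total gain g = 0.398 + 0.076 + 0.0655 − 0.0902 = 0.4493.
Amplification A = 1/(1 − 0.4493) = 1.816.
ΔT = 5.09 × 1.816 = 9.2 K.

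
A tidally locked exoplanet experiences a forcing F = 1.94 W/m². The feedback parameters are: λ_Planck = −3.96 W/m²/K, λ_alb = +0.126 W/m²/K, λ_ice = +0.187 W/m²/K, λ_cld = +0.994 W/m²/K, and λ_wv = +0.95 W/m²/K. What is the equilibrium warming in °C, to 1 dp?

Net feedback parameter λ = (−3.96) + (+0.126) + (+0.187) + (+0.994) + (+0.95) = -1.703 W/m²/K.
ΔT = −F/λ = −1.94/(-1.703) = 1.1 °C.

1.1 °C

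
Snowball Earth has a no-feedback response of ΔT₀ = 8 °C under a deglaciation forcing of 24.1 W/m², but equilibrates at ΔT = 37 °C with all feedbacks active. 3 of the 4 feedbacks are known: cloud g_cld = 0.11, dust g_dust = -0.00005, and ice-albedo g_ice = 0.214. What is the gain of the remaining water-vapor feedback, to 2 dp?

0.46

Amplification A = ΔT/ΔT₀ = 37/8 = 4.625.
Total gain g = 1 − 1/A = 1 − 1/4.625 = 0.7838.
Known gains sum to 0.11 − 0.00005 + 0.214 = 0.32395.
g_wv = 0.7838 − 0.32395 = 0.46.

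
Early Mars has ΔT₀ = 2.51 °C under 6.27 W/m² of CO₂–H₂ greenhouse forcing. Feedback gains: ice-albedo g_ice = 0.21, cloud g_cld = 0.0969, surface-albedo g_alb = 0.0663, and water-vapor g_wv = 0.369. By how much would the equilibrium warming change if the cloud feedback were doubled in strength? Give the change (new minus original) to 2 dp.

Original: g = 0.7422, ΔT = 2.51/(1−0.7422) = 9.7362 °C.
With doubled cloud: g' = 0.8391, ΔT' = 2.51/(1−0.8391) = 15.5998 °C.
Change = 15.5998 − 9.7362 = 5.86 °C.

5.86 °C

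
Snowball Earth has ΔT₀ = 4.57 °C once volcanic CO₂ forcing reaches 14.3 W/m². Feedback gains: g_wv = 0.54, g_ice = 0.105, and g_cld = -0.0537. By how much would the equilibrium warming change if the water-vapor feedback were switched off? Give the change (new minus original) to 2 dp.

-6.36 °C

Original: g = 0.5913, ΔT = 4.57/(1−0.5913) = 11.1818 °C.
Without water-vapor: g' = 0.0513, ΔT' = 4.57/(1−0.0513) = 4.8171 °C.
Change = 4.8171 − 11.1818 = -6.36 °C.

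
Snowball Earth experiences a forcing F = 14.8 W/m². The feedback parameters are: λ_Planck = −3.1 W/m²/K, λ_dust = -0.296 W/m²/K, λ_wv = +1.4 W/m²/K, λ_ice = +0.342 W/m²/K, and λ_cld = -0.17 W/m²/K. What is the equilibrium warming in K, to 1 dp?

8.1 K

Net feedback parameter λ = (−3.1) + (-0.296) + (+1.4) + (+0.342) + (-0.17) = -1.824 W/m²/K.
ΔT = −F/λ = −14.8/(-1.824) = 8.1 K.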